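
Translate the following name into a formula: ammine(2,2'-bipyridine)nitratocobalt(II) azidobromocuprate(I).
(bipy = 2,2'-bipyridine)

[Co(bipy)(NH3)(NO3)][CuBr(N3)]

Cation [Co…]: ligand charges -1, Co(II) ⇒ ion charge 1+.
Anion [Cu…]: ligand charges -2, Cu(I) ⇒ ion charge 1−.
One 1+ cation balances one 1− anion.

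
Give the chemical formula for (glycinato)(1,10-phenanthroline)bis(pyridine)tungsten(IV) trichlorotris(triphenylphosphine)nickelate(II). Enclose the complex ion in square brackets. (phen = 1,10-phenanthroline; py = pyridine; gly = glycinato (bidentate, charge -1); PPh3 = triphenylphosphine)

[W(gly)(phen)(py)2][NiCl3(PPh3)3]3

Cation [W…]: ligand charges -1, W(IV) ⇒ ion charge 3+.
Anion [Ni…]: ligand charges -3, Ni(II) ⇒ ion charge 1−.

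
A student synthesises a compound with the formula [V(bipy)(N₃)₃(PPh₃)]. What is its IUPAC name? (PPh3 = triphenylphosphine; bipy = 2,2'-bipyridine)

There is no counter-ion, so the complex is neutral overall.
Ligand charges: 1×triphenylphosphine (neutral), 3×azido (-1 each), 1×2,2'-bipyridine (neutral); total -3. So V + (-3) = 0, giving V = +3.
Ligands are named alphabetically: azido before bipyridine before triphenylphosphine.

triazido(2,2'-bipyridine)(triphenylphosphine)vanadium(III)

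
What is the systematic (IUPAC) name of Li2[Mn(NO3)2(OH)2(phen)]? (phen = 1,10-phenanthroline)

The 2 lithium counter-ions carry a total charge of +2, so each complex ion is 2−.
Ligand charges: 1×1,10-phenanthroline (neutral), 2×nitrato (-1 each), 2×hydroxo (-1 each); total -4. So Mn + (-4) = 2−, giving Mn = +2.
Ligands are named alphabetically: hydroxo before nitrato before phenanthroline.
The complex ion is anionic, so manganese takes the -ate form manganate(II).

lithium dihydroxodinitrato(1,10-phenanthroline)manganate(II)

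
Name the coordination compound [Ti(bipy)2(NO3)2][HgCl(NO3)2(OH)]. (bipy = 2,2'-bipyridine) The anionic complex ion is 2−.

bis(2,2'-bipyridine)dinitratotitanium(IV) chlorohydroxodinitratomercurate(II)

Both ions are complex: the cation is named first with the plain metal name, the anion second with the -ate form; each ion's ligands are alphabetised independently.
The complex anion is given as 2−; its ligand charges sum to -4, so Hg = +2.
A 1:1 salt means the cation carries the equal and opposite charge, 2+.
Cation: ligand charges sum to -2; for the ion to be 2+, Ti = +4.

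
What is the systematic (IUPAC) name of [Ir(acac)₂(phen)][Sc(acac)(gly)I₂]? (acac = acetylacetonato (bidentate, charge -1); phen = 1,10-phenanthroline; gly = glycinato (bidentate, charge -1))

bis(acetylacetonato)(1,10-phenanthroline)iridium(III) (acetylacetonato)(glycinato)diiodoscandate(III)

Both ions are complex: the cation is named first with the plain metal name, the anion second with the -ate form; each ion's ligands are alphabetised independently.
Scandium is always +3 in its complexes; the anion's ligand charges sum to -4, so the complex anion is 1−.
A 1:1 salt means the cation carries the equal and opposite charge, 1+.
Cation: ligand charges sum to -2; for the ion to be 1+, Ir = +3.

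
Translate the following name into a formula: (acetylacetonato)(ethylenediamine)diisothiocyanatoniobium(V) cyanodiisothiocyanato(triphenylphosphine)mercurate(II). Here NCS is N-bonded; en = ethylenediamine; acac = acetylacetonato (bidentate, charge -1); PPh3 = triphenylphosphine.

Cation [Nb…]: ligand charges -3, Nb(V) ⇒ ion charge 2+.
Anion [Hg…]: ligand charges -3, Hg(II) ⇒ ion charge 1−.

[Nb(acac)(en)(NCS)2][Hg(CN)(NCS)2(PPh3)]2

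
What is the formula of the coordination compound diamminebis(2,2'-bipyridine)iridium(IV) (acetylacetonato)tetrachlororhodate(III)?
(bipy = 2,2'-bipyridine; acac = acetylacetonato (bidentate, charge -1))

Cation [Ir…]: ligand charges 0, Ir(IV) ⇒ ion charge 4+.
Anion [Rh…]: ligand charges -5, Rh(III) ⇒ ion charge 2−.

[Ir(bipy)2(NH3)2][Rh(acac)Cl4]2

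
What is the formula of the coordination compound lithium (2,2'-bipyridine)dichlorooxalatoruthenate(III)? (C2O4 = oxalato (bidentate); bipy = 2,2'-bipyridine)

Ligands: 1 oxalato (C2O4, -2), 1 2,2'-bipyridine (bipy, neutral), 2 chloro (Cl, -1). Ligand charge sum = -4.
With Ru in oxidation state +3, the complex ion is [Ru...]^1−.
Charge balance with lithium (+1) requires 1 complex ion per 1 lithium.

Li[Ru(bipy)(C2O4)Cl2]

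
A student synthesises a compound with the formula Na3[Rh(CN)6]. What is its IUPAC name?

The 3 sodium counter-ions carry a total charge of +3, so each complex ion is 3−.
Ligand charges: 6×cyano (-1 each); total -6. So Rh + (-6) = 3−, giving Rh = +3.
The complex ion is anionic, so rhodium takes the -ate form rhodate(III).

sodium hexacyanorhodate(III)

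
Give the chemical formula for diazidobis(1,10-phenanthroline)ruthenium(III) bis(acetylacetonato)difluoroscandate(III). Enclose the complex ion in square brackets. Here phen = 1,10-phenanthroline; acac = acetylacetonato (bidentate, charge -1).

[Ru(N3)2(phen)2][Sc(acac)2F2]

Cation [Ru…]: ligand charges -2, Ru(III) ⇒ ion charge 1+.
Anion [Sc…]: ligand charges -4, Sc(III) ⇒ ion charge 1−.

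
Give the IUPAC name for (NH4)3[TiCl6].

The 3 ammonium counter-ions carry a total charge of +3, so each complex ion is 3−.
Ligand charges: 6×chloro (-1 each); total -6. So Ti + (-6) = 3−, giving Ti = +3.
The complex ion is anionic, so titanium takes the -ate form titanate(III).

ammonium hexachlorotitanate(III)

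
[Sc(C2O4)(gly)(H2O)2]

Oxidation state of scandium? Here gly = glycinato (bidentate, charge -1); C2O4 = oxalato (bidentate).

+3

No counter-ion: the bracketed complex is neutral.
Ligand charges: 1×gly = -1; 2×H2O neutral; 1×C2O4 = -2; sum -3.
Sc + (-3) = 0 ⇒ Sc is +3.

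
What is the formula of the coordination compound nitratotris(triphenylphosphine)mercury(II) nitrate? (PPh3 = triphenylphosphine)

Ligands: 1 nitrato (NO3, -1), 3 triphenylphosphine (PPh3, neutral). Ligand charge sum = -1.
With Hg in oxidation state +2, the complex ion is [Hg...]^1+.
Charge balance with nitrate (-1) requires 1 complex ion per 1 nitrate.

[Hg(NO3)(PPh3)3]NO3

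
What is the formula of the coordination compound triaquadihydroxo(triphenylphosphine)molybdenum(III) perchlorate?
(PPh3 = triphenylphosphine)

Ligands: 2 hydroxo (OH, -1), 1 triphenylphosphine (PPh3, neutral), 3 aqua (H2O, neutral). Ligand charge sum = -2.
With Mo in oxidation state +3, the complex ion is [Mo...]^1+.
Charge balance with perchlorate (-1) requires 1 complex ion per 1 perchlorate.

[Mo(H2O)3(OH)2(PPh3)]ClO4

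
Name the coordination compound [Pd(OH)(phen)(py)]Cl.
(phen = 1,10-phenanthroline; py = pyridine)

The 1 chloride counter-ion carries a total charge of -1, so each complex ion is 1+.
Ligand charges: 1×1,10-phenanthroline (neutral), 1×hydroxo (-1 each), 1×pyridine (neutral); total -1. So Pd + (-1) = 1+, giving Pd = +2.
Ligands are named alphabetically: hydroxo before phenanthroline before pyridine.

hydroxo(1,10-phenanthroline)(pyridine)palladium(II) chloride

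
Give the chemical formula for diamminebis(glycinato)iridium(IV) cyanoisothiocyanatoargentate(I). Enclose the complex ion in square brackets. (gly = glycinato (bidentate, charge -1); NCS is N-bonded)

[Ir(gly)2(NH3)2][Ag(CN)(NCS)]2

Cation [Ir…]: ligand charges -2, Ir(IV) ⇒ ion charge 2+.
Anion [Ag…]: ligand charges -2, Ag(I) ⇒ ion charge 1−.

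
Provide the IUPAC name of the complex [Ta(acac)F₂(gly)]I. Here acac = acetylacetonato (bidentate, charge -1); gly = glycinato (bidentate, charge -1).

The 1 iodide counter-ion carries a total charge of -1, so each complex ion is 1+.
Ligand charges: 1×acetylacetonato (-1 each), 2×fluoro (-1 each), 1×glycinato (-1 each); total -4. So Ta + (-4) = 1+, giving Ta = +5.
Ligands are named alphabetically: acetylacetonato before fluoro before glycinato.

(acetylacetonato)difluoro(glycinato)tantalum(V) iodide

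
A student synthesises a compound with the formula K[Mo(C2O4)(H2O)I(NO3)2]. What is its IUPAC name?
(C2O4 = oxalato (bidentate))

potassium aquaiododinitratooxalatomolybdate(IV)

The 1 potassium counter-ion carries a total charge of +1, so each complex ion is 1−.
Ligand charges: 1×iodo (-1 each), 2×nitrato (-1 each), 1×aqua (neutral), 1×oxalato (-2 each); total -5. So Mo + (-5) = 1−, giving Mo = +4.
Ligands are named alphabetically: aqua before iodo before nitrato before oxalato.
The complex ion is anionic, so molybdenum takes the -ate form molybdate(IV).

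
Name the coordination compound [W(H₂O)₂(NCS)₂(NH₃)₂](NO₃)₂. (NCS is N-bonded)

The 2 nitrate counter-ions carry a total charge of -2, so each complex ion is 2+.
Ligand charges: 2×isothiocyanato (-1 each), 2×aqua (neutral), 2×ammine (neutral); total -2. So W + (-2) = 2+, giving W = +4.
Ligands are named alphabetically: ammine before aqua before isothiocyanato.

diamminediaquadiisothiocyanatotungsten(IV) nitrate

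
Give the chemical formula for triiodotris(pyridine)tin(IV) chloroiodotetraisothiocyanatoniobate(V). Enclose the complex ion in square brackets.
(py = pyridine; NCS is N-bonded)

[SnI3(py)3][NbClI(NCS)4]

Cation [Sn…]: ligand charges -3, Sn(IV) ⇒ ion charge 1+.
Anion [Nb…]: ligand charges -6, Nb(V) ⇒ ion charge 1−.
One 1+ cation balances one 1− anion.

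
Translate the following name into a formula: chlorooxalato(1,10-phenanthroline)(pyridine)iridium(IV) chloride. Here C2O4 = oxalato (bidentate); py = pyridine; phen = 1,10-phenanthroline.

[Ir(C2O4)Cl(phen)(py)]Cl

Ligands: 1 oxalato (C2O4, -2), 1 pyridine (py, neutral), 1 chloro (Cl, -1), 1 1,10-phenanthroline (phen, neutral). Ligand charge sum = -3.
With Ir in oxidation state +4, the complex ion is [Ir...]^1+.
Charge balance with chloride (-1) requires 1 complex ion per 1 chloride.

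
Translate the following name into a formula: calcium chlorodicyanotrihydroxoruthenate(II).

Ligands: 1 chloro (Cl, -1), 2 cyano (CN, -1), 3 hydroxo (OH, -1). Ligand charge sum = -6.
Charge balance with calcium (+2) requires 1 complex ion per 2 calcium.

Ca2[RuCl(CN)2(OH)3]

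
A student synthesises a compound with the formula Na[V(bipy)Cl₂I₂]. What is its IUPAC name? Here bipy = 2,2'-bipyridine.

The 1 sodium counter-ion carries a total charge of +1, so each complex ion is 1−.
Ligand charges: 1×2,2'-bipyridine (neutral), 2×chloro (-1 each), 2×iodo (-1 each); total -4. So V + (-4) = 1−, giving V = +3.
Ligands are named alphabetically: bipyridine before chloro before iodo.
The complex ion is anionic, so vanadium takes the -ate form vanadate(III).

sodium (2,2'-bipyridine)dichlorodiiodovanadate(III)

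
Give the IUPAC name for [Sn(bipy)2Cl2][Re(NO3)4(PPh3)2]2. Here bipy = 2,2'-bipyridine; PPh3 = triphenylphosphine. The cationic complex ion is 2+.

bis(2,2'-bipyridine)dichlorotin(IV) tetranitratobis(triphenylphosphine)rhenate(III)

The complex cation is given as 2+; its ligand charges sum to -2, so Sn = +4.
With 2 anions per cation, each anion must be 2/2 = 1−.
Anion: ligand charges sum to -4; for the ion to be 1−, Re = +3.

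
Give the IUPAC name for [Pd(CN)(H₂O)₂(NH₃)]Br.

amminediaquacyanopalladium(II) bromide

The 1 bromide counter-ion carries a total charge of -1, so each complex ion is 1+.
Ligand charges: 1×cyano (-1 each), 1×ammine (neutral), 2×aqua (neutral); total -1. So Pd + (-1) = 1+, giving Pd = +2.
Ligands are named alphabetically: ammine before aqua before cyano.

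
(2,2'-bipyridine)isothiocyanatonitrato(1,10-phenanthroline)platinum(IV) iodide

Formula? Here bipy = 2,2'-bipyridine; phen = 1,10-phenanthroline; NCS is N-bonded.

[Pt(bipy)(NCS)(NO3)(phen)]I2

Ligands: 1 2,2'-bipyridine (bipy, neutral), 1 1,10-phenanthroline (phen, neutral), 1 isothiocyanato (NCS, -1), 1 nitrato (NO3, -1). Ligand charge sum = -2.
With Pt in oxidation state +4, the complex ion is [Pt...]^2+.
Charge balance with iodide (-1) requires 1 complex ion per 2 iodide.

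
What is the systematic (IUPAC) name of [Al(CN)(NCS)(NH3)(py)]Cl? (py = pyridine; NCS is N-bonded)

amminecyanoisothiocyanato(pyridine)aluminium(III) chloride

The 1 chloride counter-ion carries a total charge of -1, so each complex ion is 1+.
Ligand charges: 1×cyano (-1 each), 1×ammine (neutral), 1×pyridine (neutral), 1×isothiocyanato (-1 each); total -2. So Al + (-2) = 1+, giving Al = +3.
Ligands are named alphabetically: ammine before cyano before isothiocyanato before pyridine.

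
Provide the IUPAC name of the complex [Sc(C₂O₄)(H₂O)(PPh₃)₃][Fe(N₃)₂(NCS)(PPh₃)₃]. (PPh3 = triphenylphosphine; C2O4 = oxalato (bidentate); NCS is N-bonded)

Both ions are complex: the cation is named first with the plain metal name, the anion second with the -ate form; each ion's ligands are alphabetised independently.
Scandium is always +3 in its complexes; the cation's ligand charges sum to -2, so the complex cation is 1+.
A 1:1 salt means the anion carries the equal and opposite charge, 1−.
Anion: ligand charges sum to -3; for the ion to be 1−, Fe = +2.

aquaoxalatotris(triphenylphosphine)scandium(III) diazidoisothiocyanatotris(triphenylphosphine)ferrate(II)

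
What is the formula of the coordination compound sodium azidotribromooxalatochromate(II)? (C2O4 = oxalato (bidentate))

Na4[CrBr3(C2O4)(N3)]

Ligands: 1 oxalato (C2O4, -2), 1 azido (N3, -1), 3 bromo (Br, -1). Ligand charge sum = -6.
Charge balance with sodium (+1) requires 1 complex ion per 4 sodium.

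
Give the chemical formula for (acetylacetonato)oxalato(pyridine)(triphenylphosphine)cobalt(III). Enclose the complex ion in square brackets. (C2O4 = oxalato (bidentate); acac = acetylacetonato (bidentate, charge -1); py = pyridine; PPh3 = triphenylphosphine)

[Co(acac)(C2O4)(PPh3)(py)]

Ligands: 1 oxalato (C2O4, -2), 1 acetylacetonato (acac, -1), 1 pyridine (py, neutral), 1 triphenylphosphine (PPh3, neutral). Ligand charge sum = -3.
With Co in oxidation state +3, the complex ion is [Co...].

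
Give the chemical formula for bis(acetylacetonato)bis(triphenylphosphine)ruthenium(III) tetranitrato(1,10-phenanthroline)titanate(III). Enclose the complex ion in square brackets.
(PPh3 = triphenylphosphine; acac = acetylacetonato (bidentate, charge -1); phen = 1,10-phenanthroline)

[Ru(acac)2(PPh3)2][Ti(NO3)4(phen)]

Cation [Ru…]: ligand charges -2, Ru(III) ⇒ ion charge 1+.
Anion [Ti…]: ligand charges -4, Ti(III) ⇒ ion charge 1−.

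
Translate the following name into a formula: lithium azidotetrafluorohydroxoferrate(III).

Li3[FeF4(N3)(OH)]

Ligands: 1 hydroxo (OH, -1), 1 azido (N3, -1), 4 fluoro (F, -1). Ligand charge sum = -6.
With Fe in oxidation state +3, the complex ion is [Fe...]^3−.
Charge balance with lithium (+1) requires 1 complex ion per 3 lithium.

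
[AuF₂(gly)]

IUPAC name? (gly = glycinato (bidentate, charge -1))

difluoro(glycinato)gold(III)

There is no counter-ion, so the complex is neutral overall.
Ligand charges: 1×glycinato (-1 each), 2×fluoro (-1 each); total -3. So Au + (-3) = 0, giving Au = +3.
Ligands are named alphabetically: fluoro before glycinato.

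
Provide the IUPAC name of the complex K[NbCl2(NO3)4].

potassium dichlorotetranitratoniobate(V)

The 1 potassium counter-ion carries a total charge of +1, so each complex ion is 1−.
Ligand charges: 2×chloro (-1 each), 4×nitrato (-1 each); total -6. So Nb + (-6) = 1−, giving Nb = +5.
Ligands are named alphabetically: chloro before nitrato.
The complex ion is anionic, so niobium takes the -ate form niobate(V).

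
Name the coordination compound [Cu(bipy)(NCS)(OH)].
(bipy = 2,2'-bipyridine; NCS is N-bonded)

(2,2'-bipyridine)hydroxoisothiocyanatocopper(II)

There is no counter-ion, so the complex is neutral overall.
Ligand charges: 1×hydroxo (-1 each), 1×2,2'-bipyridine (neutral), 1×isothiocyanato (-1 each); total -2. So Cu + (-2) = 0, giving Cu = +2.
Ligands are named alphabetically: bipyridine before hydroxo before isothiocyanato.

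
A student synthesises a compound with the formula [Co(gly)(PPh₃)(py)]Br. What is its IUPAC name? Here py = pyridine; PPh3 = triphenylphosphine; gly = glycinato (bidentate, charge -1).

(glycinato)(pyridine)(triphenylphosphine)cobalt(II) bromide

The 1 bromide counter-ion carries a total charge of -1, so each complex ion is 1+.
Ligand charges: 1×pyridine (neutral), 1×triphenylphosphine (neutral), 1×glycinato (-1 each); total -1. So Co + (-1) = 1+, giving Co = +2.
Ligands are named alphabetically: glycinato before pyridine before triphenylphosphine.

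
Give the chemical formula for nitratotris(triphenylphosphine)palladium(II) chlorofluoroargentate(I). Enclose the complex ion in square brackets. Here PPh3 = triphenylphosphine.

Cation [Pd…]: ligand charges -1, Pd(II) ⇒ ion charge 1+.
Anion [Ag…]: ligand charges -2, Ag(I) ⇒ ion charge 1−.
One 1+ cation balances one 1− anion.

[Pd(NO3)(PPh3)3][AgClF]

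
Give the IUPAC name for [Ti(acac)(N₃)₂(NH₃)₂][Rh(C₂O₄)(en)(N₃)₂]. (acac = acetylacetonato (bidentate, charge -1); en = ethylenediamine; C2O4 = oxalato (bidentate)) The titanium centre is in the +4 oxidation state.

Ti is given as +4; the cation's ligand charges sum to -3, so the complex cation is 1+.
A 1:1 salt means the anion carries the equal and opposite charge, 1−.
Anion: ligand charges sum to -4; for the ion to be 1−, Rh = +3.

(acetylacetonato)diamminediazidotitanium(IV) diazido(ethylenediamine)oxalatorhodate(III)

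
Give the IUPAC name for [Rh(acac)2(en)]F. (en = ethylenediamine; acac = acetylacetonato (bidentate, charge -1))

The 1 fluoride counter-ion carries a total charge of -1, so each complex ion is 1+.
Ligand charges: 1×ethylenediamine (neutral), 2×acetylacetonato (-1 each); total -2. So Rh + (-2) = 1+, giving Rh = +3.
Ligands are named alphabetically: acetylacetonato before ethylenediamine.

bis(acetylacetonato)(ethylenediamine)rhodium(III) fluoride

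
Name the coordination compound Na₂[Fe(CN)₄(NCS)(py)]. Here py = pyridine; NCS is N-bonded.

sodium tetracyanoisothiocyanato(pyridine)ferrate(III)

The 2 sodium counter-ions carry a total charge of +2, so each complex ion is 2−.
Ligand charges: 1×pyridine (neutral), 1×isothiocyanato (-1 each), 4×cyano (-1 each); total -5. So Fe + (-5) = 2−, giving Fe = +3.
The complex ion is anionic, so iron takes the -ate form ferrate(III).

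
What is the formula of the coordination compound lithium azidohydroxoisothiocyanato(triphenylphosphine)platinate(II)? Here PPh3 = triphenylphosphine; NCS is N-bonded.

Li[Pt(N3)(NCS)(OH)(PPh3)]

Ligands: 1 azido (N3, -1), 1 triphenylphosphine (PPh3, neutral), 1 isothiocyanato (NCS, -1), 1 hydroxo (OH, -1). Ligand charge sum = -3.
Charge balance with lithium (+1) requires 1 complex ion per 1 lithium.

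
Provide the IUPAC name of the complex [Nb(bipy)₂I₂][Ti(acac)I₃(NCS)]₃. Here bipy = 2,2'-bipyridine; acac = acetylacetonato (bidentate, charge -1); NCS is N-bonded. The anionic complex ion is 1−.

bis(2,2'-bipyridine)diiodoniobium(V) (acetylacetonato)triiodoisothiocyanatotitanate(IV)

The complex anion is given as 1−; its ligand charges sum to -5, so Ti = +4.
With 3 anions per cation, the cation must be 3×1 = 3+.
Cation: ligand charges sum to -2; for the ion to be 3+, Nb = +5.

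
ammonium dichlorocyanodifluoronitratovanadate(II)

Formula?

(NH4)4[VCl2(CN)F2(NO3)]

Ligands: 2 fluoro (F, -1), 2 chloro (Cl, -1), 1 cyano (CN, -1), 1 nitrato (NO3, -1). Ligand charge sum = -6.
With V in oxidation state +2, the complex ion is [V...]^4−.
Charge balance with ammonium (+1) requires 1 complex ion per 4 ammonium.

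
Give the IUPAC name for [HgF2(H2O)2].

There is no counter-ion, so the complex is neutral overall.
Ligand charges: 2×fluoro (-1 each), 2×aqua (neutral); total -2. So Hg + (-2) = 0, giving Hg = +2.
Ligands are named alphabetically: aqua before fluoro.

diaquadifluoromercury(II)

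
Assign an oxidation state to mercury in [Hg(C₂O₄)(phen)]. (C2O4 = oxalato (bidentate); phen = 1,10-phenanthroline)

No counter-ion: the bracketed complex is neutral.
Ligand charges: 1×C2O4 = -2; 1×phen neutral; sum -2.
Hg + (-2) = 0 ⇒ Hg is +2.

+2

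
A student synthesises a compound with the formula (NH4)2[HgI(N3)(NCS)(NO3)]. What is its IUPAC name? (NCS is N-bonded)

ammonium azidoiodoisothiocyanatonitratomercurate(II)

The 2 ammonium counter-ions carry a total charge of +2, so each complex ion is 2−.
Ligand charges: 1×isothiocyanato (-1 each), 1×iodo (-1 each), 1×nitrato (-1 each), 1×azido (-1 each); total -4. So Hg + (-4) = 2−, giving Hg = +2.
The complex ion is anionic, so mercury takes the -ate form mercurate(II).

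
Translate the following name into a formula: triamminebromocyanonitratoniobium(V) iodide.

Ligands: 3 ammine (NH3, neutral), 1 cyano (CN, -1), 1 bromo (Br, -1), 1 nitrato (NO3, -1). Ligand charge sum = -3.
With Nb in oxidation state +5, the complex ion is [Nb...]^2+.
Charge balance with iodide (-1) requires 1 complex ion per 2 iodide.

[NbBr(CN)(NH3)3(NO3)]I2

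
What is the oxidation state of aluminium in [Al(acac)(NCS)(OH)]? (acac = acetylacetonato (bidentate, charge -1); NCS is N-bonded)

No counter-ion: the bracketed complex is neutral.
Ligand charges: 1×acac = -1; 1×OH = -1; 1×NCS = -1; sum -3.
Al + (-3) = 0 ⇒ Al is +3.

+3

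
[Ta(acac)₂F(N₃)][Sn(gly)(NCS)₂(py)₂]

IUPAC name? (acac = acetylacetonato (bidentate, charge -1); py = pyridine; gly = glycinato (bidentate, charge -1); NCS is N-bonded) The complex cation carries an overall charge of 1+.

Both ions are complex: the cation is named first with the plain metal name, the anion second with the -ate form; each ion's ligands are alphabetised independently.
The complex cation is given as 1+; its ligand charges sum to -4, so Ta = +5.
A 1:1 salt means the anion carries the equal and opposite charge, 1−.
Anion: ligand charges sum to -3; for the ion to be 1−, Sn = +2.

bis(acetylacetonato)azidofluorotantalum(V) (glycinato)diisothiocyanatobis(pyridine)stannate(II)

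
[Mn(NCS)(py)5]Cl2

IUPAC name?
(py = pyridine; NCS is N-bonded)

The 2 chloride counter-ions carry a total charge of -2, so each complex ion is 2+.
Ligand charges: 5×pyridine (neutral), 1×isothiocyanato (-1 each); total -1. So Mn + (-1) = 2+, giving Mn = +3.
Ligands are named alphabetically: isothiocyanato before pyridine.

isothiocyanatopentakis(pyridine)manganese(III) chloride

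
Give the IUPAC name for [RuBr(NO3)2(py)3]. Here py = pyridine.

bromodinitratotris(pyridine)ruthenium(III)

There is no counter-ion, so the complex is neutral overall.
Ligand charges: 1×bromo (-1 each), 2×nitrato (-1 each), 3×pyridine (neutral); total -3. So Ru + (-3) = 0, giving Ru = +3.
Ligands are named alphabetically: bromo before nitrato before pyridine.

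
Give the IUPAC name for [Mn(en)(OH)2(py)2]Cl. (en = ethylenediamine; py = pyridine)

(ethylenediamine)dihydroxobis(pyridine)manganese(III) chloride

The 1 chloride counter-ion carries a total charge of -1, so each complex ion is 1+.
Ligand charges: 1×ethylenediamine (neutral), 2×pyridine (neutral), 2×hydroxo (-1 each); total -2. So Mn + (-2) = 1+, giving Mn = +3.
Ligands are named alphabetically: ethylenediamine before hydroxo before pyridine.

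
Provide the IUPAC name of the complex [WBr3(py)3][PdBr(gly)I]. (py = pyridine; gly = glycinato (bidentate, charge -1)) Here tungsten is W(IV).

tribromotris(pyridine)tungsten(IV) bromo(glycinato)iodopalladate(II)

Both ions are complex: the cation is named first with the plain metal name, the anion second with the -ate form; each ion's ligands are alphabetised independently.
W is given as +4; the cation's ligand charges sum to -3, so the complex cation is 1+.
A 1:1 salt means the anion carries the equal and opposite charge, 1−.
Anion: ligand charges sum to -3; for the ion to be 1−, Pd = +2.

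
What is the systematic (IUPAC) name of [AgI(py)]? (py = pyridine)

iodo(pyridine)silver(I)

There is no counter-ion, so the complex is neutral overall.
Ligand charges: 1×iodo (-1 each), 1×pyridine (neutral); total -1. So Ag + (-1) = 0, giving Ag = +1.
Ligands are named alphabetically: iodo before pyridine.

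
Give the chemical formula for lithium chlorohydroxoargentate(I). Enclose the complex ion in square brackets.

Li[AgCl(OH)]

Ligands: 1 hydroxo (OH, -1), 1 chloro (Cl, -1). Ligand charge sum = -2.
With Ag in oxidation state +1, the complex ion is [Ag...]^1−.
Charge balance with lithium (+1) requires 1 complex ion per 1 lithium.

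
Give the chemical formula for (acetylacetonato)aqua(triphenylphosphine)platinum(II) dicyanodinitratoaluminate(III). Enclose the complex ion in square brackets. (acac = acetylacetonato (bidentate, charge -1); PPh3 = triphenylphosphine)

[Pt(acac)(H2O)(PPh3)][Al(CN)2(NO3)2]

Cation [Pt…]: ligand charges -1, Pt(II) ⇒ ion charge 1+.
Anion [Al…]: ligand charges -4, Al(III) ⇒ ion charge 1−.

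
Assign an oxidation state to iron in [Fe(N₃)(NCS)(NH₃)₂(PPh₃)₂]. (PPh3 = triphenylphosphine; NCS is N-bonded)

+2

No counter-ion: the bracketed complex is neutral.
Ligand charges: 1×N3 = -1; 2×PPh3 neutral; 1×NCS = -1; 2×NH3 neutral; sum -2.
Fe + (-2) = 0 ⇒ Fe is +2.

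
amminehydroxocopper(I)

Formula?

Ligands: 1 ammine (NH3, neutral), 1 hydroxo (OH, -1). Ligand charge sum = -1.
With Cu in oxidation state +1, the complex ion is [Cu...].

[Cu(NH3)(OH)]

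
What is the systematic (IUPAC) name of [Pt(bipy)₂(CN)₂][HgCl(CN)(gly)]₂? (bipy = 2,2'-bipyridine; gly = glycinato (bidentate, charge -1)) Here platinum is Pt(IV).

Pt is given as +4; the cation's ligand charges sum to -2, so the complex cation is 2+.
With 2 anions per cation, each anion must be 2/2 = 1−.
Anion: ligand charges sum to -3; for the ion to be 1−, Hg = +2.

bis(2,2'-bipyridine)dicyanoplatinum(IV) chlorocyano(glycinato)mercurate(II)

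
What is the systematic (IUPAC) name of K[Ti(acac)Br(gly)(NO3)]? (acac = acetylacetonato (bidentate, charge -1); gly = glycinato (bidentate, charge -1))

potassium (acetylacetonato)bromo(glycinato)nitratotitanate(III)

The 1 potassium counter-ion carries a total charge of +1, so each complex ion is 1−.
Ligand charges: 1×acetylacetonato (-1 each), 1×glycinato (-1 each), 1×bromo (-1 each), 1×nitrato (-1 each); total -4. So Ti + (-4) = 1−, giving Ti = +3.
Ligands are named alphabetically: acetylacetonato before bromo before glycinato before nitrato.
The complex ion is anionic, so titanium takes the -ate form titanate(III).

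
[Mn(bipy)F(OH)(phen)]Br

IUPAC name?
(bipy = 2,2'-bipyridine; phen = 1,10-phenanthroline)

(2,2'-bipyridine)fluorohydroxo(1,10-phenanthroline)manganese(III) bromide

The 1 bromide counter-ion carries a total charge of -1, so each complex ion is 1+.
Ligand charges: 1×2,2'-bipyridine (neutral), 1×fluoro (-1 each), 1×hydroxo (-1 each), 1×1,10-phenanthroline (neutral); total -2. So Mn + (-2) = 1+, giving Mn = +3.
Ligands are named alphabetically: bipyridine before fluoro before hydroxo before phenanthroline.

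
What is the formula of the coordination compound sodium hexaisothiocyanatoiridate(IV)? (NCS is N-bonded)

Na2[Ir(NCS)6]

Ligands: 6 isothiocyanato (NCS, -1). Ligand charge sum = -6.
With Ir in oxidation state +4, the complex ion is [Ir...]^2−.
Charge balance with sodium (+1) requires 1 complex ion per 2 sodium.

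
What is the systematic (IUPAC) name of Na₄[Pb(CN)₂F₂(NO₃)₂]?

sodium dicyanodifluorodinitratoplumbate(II)

The 4 sodium counter-ions carry a total charge of +4, so each complex ion is 4−.
Ligand charges: 2×cyano (-1 each), 2×nitrato (-1 each), 2×fluoro (-1 each); total -6. So Pb + (-6) = 4−, giving Pb = +2.
Ligands are named alphabetically: cyano before fluoro before nitrato.
The complex ion is anionic, so lead takes the -ate form plumbate(II).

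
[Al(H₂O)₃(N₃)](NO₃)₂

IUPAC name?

triaquaazidoaluminium(III) nitrate

The 2 nitrate counter-ions carry a total charge of -2, so each complex ion is 2+.
Ligand charges: 1×azido (-1 each), 3×aqua (neutral); total -1. So Al + (-1) = 2+, giving Al = +3.
Ligands are named alphabetically: aqua before azido.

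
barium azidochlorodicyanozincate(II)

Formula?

Ba[ZnCl(CN)2(N3)]

Ligands: 1 azido (N3, -1), 1 chloro (Cl, -1), 2 cyano (CN, -1). Ligand charge sum = -4.
Charge balance with barium (+2) requires 1 complex ion per 1 barium.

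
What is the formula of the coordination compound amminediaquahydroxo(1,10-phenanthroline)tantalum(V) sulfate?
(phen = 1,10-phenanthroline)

[Ta(H2O)2(NH3)(OH)(phen)](SO4)2

Ligands: 2 aqua (H2O, neutral), 1 hydroxo (OH, -1), 1 1,10-phenanthroline (phen, neutral), 1 ammine (NH3, neutral). Ligand charge sum = -1.
With Ta in oxidation state +5, the complex ion is [Ta...]^4+.
Charge balance with sulfate (-2) requires 1 complex ion per 2 sulfate.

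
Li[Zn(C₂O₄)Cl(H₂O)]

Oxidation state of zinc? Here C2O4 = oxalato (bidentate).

1 lithium outside the brackets (+1 each) → the complex ion is 1−.
Ligand charges: 1×H2O neutral; 1×C2O4 = -2; 1×Cl = -1; sum -3.
Zn + (-3) = 1− ⇒ Zn is +2.

+2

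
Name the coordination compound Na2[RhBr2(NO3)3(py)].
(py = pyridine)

The 2 sodium counter-ions carry a total charge of +2, so each complex ion is 2−.
Ligand charges: 2×bromo (-1 each), 1×pyridine (neutral), 3×nitrato (-1 each); total -5. So Rh + (-5) = 2−, giving Rh = +3.
Ligands are named alphabetically: bromo before nitrato before pyridine.
The complex ion is anionic, so rhodium takes the -ate form rhodate(III).

sodium dibromotrinitrato(pyridine)rhodate(III)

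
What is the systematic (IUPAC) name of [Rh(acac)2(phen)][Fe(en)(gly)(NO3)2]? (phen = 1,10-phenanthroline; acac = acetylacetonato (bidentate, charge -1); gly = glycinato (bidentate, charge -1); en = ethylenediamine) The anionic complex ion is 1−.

Both ions are complex: the cation is named first with the plain metal name, the anion second with the -ate form; each ion's ligands are alphabetised independently.
The complex anion is given as 1−; its ligand charges sum to -3, so Fe = +2.
A 1:1 salt means the cation carries the equal and opposite charge, 1+.
Cation: ligand charges sum to -2; for the ion to be 1+, Rh = +3.

bis(acetylacetonato)(1,10-phenanthroline)rhodium(III) (ethylenediamine)(glycinato)dinitratoferrate(II)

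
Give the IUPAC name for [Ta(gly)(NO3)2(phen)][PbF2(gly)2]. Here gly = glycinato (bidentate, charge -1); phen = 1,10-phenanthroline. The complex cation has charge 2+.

The complex cation is given as 2+; its ligand charges sum to -3, so Ta = +5.
A 1:1 salt means the anion carries the equal and opposite charge, 2−.
Anion: ligand charges sum to -4; for the ion to be 2−, Pb = +2.

(glycinato)dinitrato(1,10-phenanthroline)tantalum(V) difluorobis(glycinato)plumbate(II)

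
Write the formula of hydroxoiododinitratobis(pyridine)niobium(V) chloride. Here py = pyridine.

Ligands: 2 pyridine (py, neutral), 1 iodo (I, -1), 1 hydroxo (OH, -1), 2 nitrato (NO3, -1). Ligand charge sum = -4.
With Nb in oxidation state +5, the complex ion is [Nb...]^1+.
Charge balance with chloride (-1) requires 1 complex ion per 1 chloride.

[NbI(NO3)2(OH)(py)2]Cl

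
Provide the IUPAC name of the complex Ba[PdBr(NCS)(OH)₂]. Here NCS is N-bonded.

The 1 barium counter-ion carries a total charge of +2, so each complex ion is 2−.
Ligand charges: 2×hydroxo (-1 each), 1×bromo (-1 each), 1×isothiocyanato (-1 each); total -4. So Pd + (-4) = 2−, giving Pd = +2.
The complex ion is anionic, so palladium takes the -ate form palladate(II).

barium bromodihydroxoisothiocyanatopalladate(II)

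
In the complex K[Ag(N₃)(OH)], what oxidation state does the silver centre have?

1 potassium outside the brackets (+1 each) → the complex ion is 1−.
Ligand charges: 1×N3 = -1; 1×OH = -1; sum -2.
Ag + (-2) = 1− ⇒ Ag is +1.

+1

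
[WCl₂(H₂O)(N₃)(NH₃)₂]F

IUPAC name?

The 1 fluoride counter-ion carries a total charge of -1, so each complex ion is 1+.
Ligand charges: 2×chloro (-1 each), 1×aqua (neutral), 2×ammine (neutral), 1×azido (-1 each); total -3. So W + (-3) = 1+, giving W = +4.
Ligands are named alphabetically: ammine before aqua before azido before chloro.

diammineaquaazidodichlorotungsten(IV) fluoride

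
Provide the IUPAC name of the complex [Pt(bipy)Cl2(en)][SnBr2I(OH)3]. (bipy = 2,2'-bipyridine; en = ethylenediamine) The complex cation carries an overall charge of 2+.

The complex cation is given as 2+; its ligand charges sum to -2, so Pt = +4.
A 1:1 salt means the anion carries the equal and opposite charge, 2−.
Anion: ligand charges sum to -6; for the ion to be 2−, Sn = +4.

(2,2'-bipyridine)dichloro(ethylenediamine)platinum(IV) dibromotrihydroxoiodostannate(IV)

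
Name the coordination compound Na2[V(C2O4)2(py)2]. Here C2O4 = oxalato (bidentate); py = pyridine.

sodium dioxalatobis(pyridine)vanadate(II)

The 2 sodium counter-ions carry a total charge of +2, so each complex ion is 2−.
Ligand charges: 2×oxalato (-2 each), 2×pyridine (neutral); total -4. So V + (-4) = 2−, giving V = +2.
The complex ion is anionic, so vanadium takes the -ate form vanadate(II).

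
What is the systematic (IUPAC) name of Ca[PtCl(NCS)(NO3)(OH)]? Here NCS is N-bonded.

calcium chlorohydroxoisothiocyanatonitratoplatinate(II)

The 1 calcium counter-ion carries a total charge of +2, so each complex ion is 2−.
Ligand charges: 1×hydroxo (-1 each), 1×chloro (-1 each), 1×nitrato (-1 each), 1×isothiocyanato (-1 each); total -4. So Pt + (-4) = 2−, giving Pt = +2.
Ligands are named alphabetically: chloro before hydroxo before isothiocyanato before nitrato.
The complex ion is anionic, so platinum takes the -ate form platinate(II).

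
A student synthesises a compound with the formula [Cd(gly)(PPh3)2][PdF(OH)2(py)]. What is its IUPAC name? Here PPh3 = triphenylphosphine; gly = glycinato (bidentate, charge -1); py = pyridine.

Both ions are complex: the cation is named first with the plain metal name, the anion second with the -ate form; each ion's ligands are alphabetised independently.
Cadmium is always +2 in its complexes; the cation's ligand charges sum to -1, so the complex cation is 1+.
A 1:1 salt means the anion carries the equal and opposite charge, 1−.
Anion: ligand charges sum to -3; for the ion to be 1−, Pd = +2.

(glycinato)bis(triphenylphosphine)cadmium(II) fluorodihydroxo(pyridine)palladate(II)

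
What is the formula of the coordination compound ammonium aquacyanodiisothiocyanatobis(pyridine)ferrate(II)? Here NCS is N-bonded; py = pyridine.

NH4[Fe(CN)(H2O)(NCS)2(py)2]

Ligands: 2 isothiocyanato (NCS, -1), 1 cyano (CN, -1), 1 aqua (H2O, neutral), 2 pyridine (py, neutral). Ligand charge sum = -3.
With Fe in oxidation state +2, the complex ion is [Fe...]^1−.
Charge balance with ammonium (+1) requires 1 complex ion per 1 ammonium.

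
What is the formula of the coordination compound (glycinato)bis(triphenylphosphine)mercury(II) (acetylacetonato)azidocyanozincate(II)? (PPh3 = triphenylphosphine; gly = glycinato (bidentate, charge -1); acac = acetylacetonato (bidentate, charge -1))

Cation [Hg…]: ligand charges -1, Hg(II) ⇒ ion charge 1+.
Anion [Zn…]: ligand charges -3, Zn(II) ⇒ ion charge 1−.

[Hg(gly)(PPh3)2][Zn(acac)(CN)(N3)]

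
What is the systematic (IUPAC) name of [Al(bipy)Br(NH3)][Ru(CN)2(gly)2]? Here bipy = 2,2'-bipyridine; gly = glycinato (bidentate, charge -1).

ammine(2,2'-bipyridine)bromoaluminium(III) dicyanobis(glycinato)ruthenate(II)

Aluminium is always +3 in its complexes; the cation's ligand charges sum to -1, so the complex cation is 2+.
A 1:1 salt means the anion carries the equal and opposite charge, 2−.
Anion: ligand charges sum to -4; for the ion to be 2−, Ru = +2.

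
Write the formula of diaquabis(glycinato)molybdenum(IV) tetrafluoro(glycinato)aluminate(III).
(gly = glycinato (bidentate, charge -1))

Cation [Mo…]: ligand charges -2, Mo(IV) ⇒ ion charge 2+.
Anion [Al…]: ligand charges -5, Al(III) ⇒ ion charge 2−.

[Mo(gly)2(H2O)2][AlF4(gly)]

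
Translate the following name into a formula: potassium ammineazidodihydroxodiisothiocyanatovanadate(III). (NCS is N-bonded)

Ligands: 1 ammine (NH3, neutral), 2 isothiocyanato (NCS, -1), 2 hydroxo (OH, -1), 1 azido (N3, -1). Ligand charge sum = -5.
With V in oxidation state +3, the complex ion is [V...]^2−.
Charge balance with potassium (+1) requires 1 complex ion per 2 potassium.

K2[V(N3)(NCS)2(NH3)(OH)2]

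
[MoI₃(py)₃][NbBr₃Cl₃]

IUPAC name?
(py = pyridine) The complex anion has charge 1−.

The complex anion is given as 1−; its ligand charges sum to -6, so Nb = +5.
A 1:1 salt means the cation carries the equal and opposite charge, 1+.
Cation: ligand charges sum to -3; for the ion to be 1+, Mo = +4.

triiodotris(pyridine)molybdenum(IV) tribromotrichloroniobate(V)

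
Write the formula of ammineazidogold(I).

Ligands: 1 ammine (NH3, neutral), 1 azido (N3, -1). Ligand charge sum = -1.
With Au in oxidation state +1, the complex ion is [Au...].

[Au(N3)(NH3)]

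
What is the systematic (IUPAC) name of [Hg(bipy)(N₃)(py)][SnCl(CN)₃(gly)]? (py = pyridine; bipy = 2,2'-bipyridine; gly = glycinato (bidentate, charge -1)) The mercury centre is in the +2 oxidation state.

Both ions are complex: the cation is named first with the plain metal name, the anion second with the -ate form; each ion's ligands are alphabetised independently.
Hg is given as +2; the cation's ligand charges sum to -1, so the complex cation is 1+.
A 1:1 salt means the anion carries the equal and opposite charge, 1−.
Anion: ligand charges sum to -5; for the ion to be 1−, Sn = +4.

azido(2,2'-bipyridine)(pyridine)mercury(II) chlorotricyano(glycinato)stannate(IV)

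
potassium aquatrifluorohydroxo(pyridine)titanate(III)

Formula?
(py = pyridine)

Ligands: 3 fluoro (F, -1), 1 hydroxo (OH, -1), 1 pyridine (py, neutral), 1 aqua (H2O, neutral). Ligand charge sum = -4.
With Ti in oxidation state +3, the complex ion is [Ti...]^1−.
Charge balance with potassium (+1) requires 1 complex ion per 1 potassium.

K[TiF3(H2O)(OH)(py)]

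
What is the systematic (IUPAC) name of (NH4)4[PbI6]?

ammonium hexaiodoplumbate(II)

The 4 ammonium counter-ions carry a total charge of +4, so each complex ion is 4−.
Ligand charges: 6×iodo (-1 each); total -6. So Pb + (-6) = 4−, giving Pb = +2.
The complex ion is anionic, so lead takes the -ate form plumbate(II).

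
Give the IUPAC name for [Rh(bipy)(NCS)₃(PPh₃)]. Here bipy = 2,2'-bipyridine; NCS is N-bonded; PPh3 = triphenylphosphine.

There is no counter-ion, so the complex is neutral overall.
Ligand charges: 1×2,2'-bipyridine (neutral), 3×isothiocyanato (-1 each), 1×triphenylphosphine (neutral); total -3. So Rh + (-3) = 0, giving Rh = +3.
Ligands are named alphabetically: bipyridine before isothiocyanato before triphenylphosphine.

(2,2'-bipyridine)triisothiocyanato(triphenylphosphine)rhodium(III)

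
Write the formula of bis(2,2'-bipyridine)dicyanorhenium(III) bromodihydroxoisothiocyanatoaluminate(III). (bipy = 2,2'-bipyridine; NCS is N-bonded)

Cation [Re…]: ligand charges -2, Re(III) ⇒ ion charge 1+.
Anion [Al…]: ligand charges -4, Al(III) ⇒ ion charge 1−.
One 1+ cation balances one 1− anion.

[Re(bipy)2(CN)2][AlBr(NCS)(OH)2]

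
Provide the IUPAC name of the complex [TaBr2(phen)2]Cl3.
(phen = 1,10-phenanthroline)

The 3 chloride counter-ions carry a total charge of -3, so each complex ion is 3+.
Ligand charges: 2×bromo (-1 each), 2×1,10-phenanthroline (neutral); total -2. So Ta + (-2) = 3+, giving Ta = +5.
Ligands are named alphabetically: bromo before phenanthroline.

dibromobis(1,10-phenanthroline)tantalum(V) chloride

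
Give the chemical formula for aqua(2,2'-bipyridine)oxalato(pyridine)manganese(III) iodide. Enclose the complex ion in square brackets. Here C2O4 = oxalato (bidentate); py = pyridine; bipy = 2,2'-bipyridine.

Ligands: 1 oxalato (C2O4, -2), 1 pyridine (py, neutral), 1 2,2'-bipyridine (bipy, neutral), 1 aqua (H2O, neutral). Ligand charge sum = -2.
With Mn in oxidation state +3, the complex ion is [Mn...]^1+.
Charge balance with iodide (-1) requires 1 complex ion per 1 iodide.

[Mn(bipy)(C2O4)(H2O)(py)]I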